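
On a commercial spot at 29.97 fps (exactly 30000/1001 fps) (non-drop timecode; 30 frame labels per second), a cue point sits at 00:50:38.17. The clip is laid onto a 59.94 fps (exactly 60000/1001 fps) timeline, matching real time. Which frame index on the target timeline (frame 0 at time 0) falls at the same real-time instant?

Source frame index: (0×3600 + 50×60 + 38) × 30 + 17 = 91157.
Real time: 91157 / (30000/1001) = 91248157/30000 s.
Target frame: (91248157/30000) × (60000/1001) = 182314.

frame 182314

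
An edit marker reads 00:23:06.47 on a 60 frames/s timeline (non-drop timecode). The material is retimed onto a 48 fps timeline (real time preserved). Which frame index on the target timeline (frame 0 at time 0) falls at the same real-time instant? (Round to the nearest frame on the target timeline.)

frame 66566

Source frame index: (0×3600 + 23×60 + 6) × 60 + 47 = 83207.
Real time: 83207 / (60) = 83207/60 s.
Target frame: (83207/60) × (48) = 332828/5 ≈ 66565.600 → 66566.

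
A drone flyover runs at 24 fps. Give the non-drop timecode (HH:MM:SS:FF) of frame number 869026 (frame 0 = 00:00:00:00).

10:03:29:10

869026 ÷ 24 = 36209 full seconds, remainder 10 frames.
36209 s = 10 h 3 min 29 s.
Timecode: 10:03:29:10.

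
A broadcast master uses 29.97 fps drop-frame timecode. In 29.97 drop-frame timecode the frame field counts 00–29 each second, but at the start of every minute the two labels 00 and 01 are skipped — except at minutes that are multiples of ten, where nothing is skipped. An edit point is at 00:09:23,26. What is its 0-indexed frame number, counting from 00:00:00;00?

16898

Complete 10-minute blocks: 0, each 17982 frames → 0.
Remaining 9 whole minutes in the current block: 1800 + 8 × 1798 = 16184 frames.
Within the current minute: 23 × 30 + 26 − 2 = 714 (labels ;00/;01 skipped at this minute). Total = 0 + 16184 + 714 = 16898.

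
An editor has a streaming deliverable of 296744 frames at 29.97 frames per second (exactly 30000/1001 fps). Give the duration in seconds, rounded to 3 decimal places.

9901.358 seconds

Running time = 296744 × 1001/30000 = 37130093/3750 s ≈ 9901.358 s.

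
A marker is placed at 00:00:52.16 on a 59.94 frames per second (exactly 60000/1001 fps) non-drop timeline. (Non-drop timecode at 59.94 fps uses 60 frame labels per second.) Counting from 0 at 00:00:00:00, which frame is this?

Total seconds to the label: (0 × 3600 + 0 × 60 + 52) = 52.
Frame index = 52 × 60 + 16 = 3136.

3136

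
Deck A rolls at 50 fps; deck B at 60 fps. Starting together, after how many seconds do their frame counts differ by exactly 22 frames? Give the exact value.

2.2 seconds

The gap grows by |60 − 50| = 10 frames per second.
Time for a 22-frame gap: 22 ÷ (10) = 2.2 s.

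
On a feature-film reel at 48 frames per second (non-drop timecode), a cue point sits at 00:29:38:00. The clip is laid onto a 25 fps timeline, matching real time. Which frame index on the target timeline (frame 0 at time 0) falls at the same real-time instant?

Source frame index: (0×3600 + 29×60 + 38) × 48 + 0 = 85344.
Real time: 85344 / (48) = 1778 s.
Target frame: (1778) × (25) = 44450.

frame 44450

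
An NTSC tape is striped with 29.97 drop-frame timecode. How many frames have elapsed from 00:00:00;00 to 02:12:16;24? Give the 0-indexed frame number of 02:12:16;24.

237866

Complete 10-minute blocks: 13, each 17982 frames → 233766.
Remaining 2 whole minutes in the current block: 1800 + 1 × 1798 = 3598 frames.
Within the current minute: 16 × 30 + 24 − 2 = 502 (labels ;00/;01 skipped at this minute). Total = 233766 + 3598 + 502 = 237866.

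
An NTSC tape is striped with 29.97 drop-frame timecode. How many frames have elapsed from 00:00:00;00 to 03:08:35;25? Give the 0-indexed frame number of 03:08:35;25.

339135

As if non-drop at 30 labels/s: (3 × 3600 + 8 × 60 + 35) × 30 + 25 = 339475.
Minute boundaries passed: 188; those not divisible by 10: 188 − 18 = 170; dropped labels = 2 × 170 = 340.
Actual frame index = 339475 − 340 = 339135.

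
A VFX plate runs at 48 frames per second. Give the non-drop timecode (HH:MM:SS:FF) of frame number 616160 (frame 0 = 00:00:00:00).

03:33:56:32

616160 ÷ 48 = 12836 full seconds, remainder 32 frames.
12836 s = 3 h 33 min 56 s.
Timecode: 03:33:56:32.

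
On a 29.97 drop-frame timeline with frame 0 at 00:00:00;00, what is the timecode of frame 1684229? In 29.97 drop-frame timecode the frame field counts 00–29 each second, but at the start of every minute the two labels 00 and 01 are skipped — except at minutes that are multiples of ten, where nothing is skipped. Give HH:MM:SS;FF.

15:36:37;05

Ten DF minutes hold 17982 frames, so frame 1684229 lies in block 93 (frames 1672326–1690307) with 11903 frames into that block.
The block's first minute is 1800 frames and the rest 1798 each; 11903 frames reaches minute 6, so 93 × 18 + 6 × 2 = 1686 labels have been skipped so far.
Adding those back, label number 1684229 + 1686 = 1685915 at 30 labels/s is 56197 s + 5 f = 15 h 36 min 37 s frame 5, i.e. 15:36:37;05.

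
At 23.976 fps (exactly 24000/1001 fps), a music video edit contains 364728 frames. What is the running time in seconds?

Running time = 364728 / (24000/1001) = 15212.197 s.

15212.197 seconds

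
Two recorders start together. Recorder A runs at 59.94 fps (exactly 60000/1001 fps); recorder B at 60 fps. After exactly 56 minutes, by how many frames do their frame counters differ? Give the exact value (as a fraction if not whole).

28800/143 frames

56 min = 3360 s.
A emits 60000/1001 × 3360 = 28800000/143 frames; B emits 60 × 3360 = 201600.
Difference = 28800/143 frames (≈ 201.3986); B is ahead of A.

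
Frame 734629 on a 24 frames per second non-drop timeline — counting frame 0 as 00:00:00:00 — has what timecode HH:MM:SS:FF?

734629 ÷ 24 = 30609 full seconds, remainder 13 frames.
30609 s = 8 h 30 min 9 s.
Timecode: 08:30:09:13.

08:30:09:13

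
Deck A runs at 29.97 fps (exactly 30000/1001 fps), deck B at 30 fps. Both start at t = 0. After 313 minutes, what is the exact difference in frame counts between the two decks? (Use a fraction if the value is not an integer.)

563400/1001 frames

313 min = 18780 s.
A emits 30000/1001 × 18780 = 563400000/1001 frames; B emits 30 × 18780 = 563400.
Difference = 563400/1001 frames (≈ 562.8372); B is ahead of A.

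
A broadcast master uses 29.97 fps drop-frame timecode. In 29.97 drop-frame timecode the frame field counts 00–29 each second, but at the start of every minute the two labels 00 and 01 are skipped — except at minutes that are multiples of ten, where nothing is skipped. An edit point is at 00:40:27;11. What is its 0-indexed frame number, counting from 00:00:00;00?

As if non-drop at 30 labels/s: (0 × 3600 + 40 × 60 + 27) × 30 + 11 = 72821.
Minute boundaries passed: 40; those not divisible by 10: 40 − 4 = 36; dropped labels = 2 × 36 = 72.
Actual frame index = 72821 − 72 = 72749.

72749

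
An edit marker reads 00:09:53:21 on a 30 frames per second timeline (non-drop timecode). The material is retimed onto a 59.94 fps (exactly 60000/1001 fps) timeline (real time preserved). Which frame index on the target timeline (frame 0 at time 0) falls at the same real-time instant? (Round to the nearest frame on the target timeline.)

Source frame index: (0×3600 + 9×60 + 53) × 30 + 21 = 17811.
Real time: 17811 / (30) = 5937/10 s.
Target frame: (5937/10) × (60000/1001) = 35622000/1001 ≈ 35586.414 → 35586.

frame 35586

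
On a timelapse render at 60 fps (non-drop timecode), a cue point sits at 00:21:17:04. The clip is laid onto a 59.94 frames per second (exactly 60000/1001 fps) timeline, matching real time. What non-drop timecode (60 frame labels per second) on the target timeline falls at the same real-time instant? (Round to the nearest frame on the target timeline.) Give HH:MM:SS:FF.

Source frame index: (0×3600 + 21×60 + 17) × 60 + 4 = 76624.
Real time: 76624 / (60) = 19156/15 s.
Target frame: (19156/15) × (60000/1001) = 76624000/1001 ≈ 76547.453 → 76547.
At 60 labels/s: frame 76547 → 00:21:15:47.

00:21:15:47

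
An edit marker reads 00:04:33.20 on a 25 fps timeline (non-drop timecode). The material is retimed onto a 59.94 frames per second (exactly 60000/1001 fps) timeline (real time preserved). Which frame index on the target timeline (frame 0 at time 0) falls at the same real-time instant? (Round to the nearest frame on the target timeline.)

Source frame index: (0×3600 + 4×60 + 33) × 25 + 20 = 6845.
Real time: 6845 / (25) = 1369/5 s.
Target frame: (1369/5) × (60000/1001) = 16428000/1001 ≈ 16411.588 → 16412.

frame 16412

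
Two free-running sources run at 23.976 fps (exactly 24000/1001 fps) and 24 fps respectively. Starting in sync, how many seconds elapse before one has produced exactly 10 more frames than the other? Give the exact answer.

5005/12 seconds

The gap grows by |24 − 24000/1001| = 24/1001 frames per second.
Time for a 10-frame gap: 10 ÷ (24/1001) = 5005/12 s.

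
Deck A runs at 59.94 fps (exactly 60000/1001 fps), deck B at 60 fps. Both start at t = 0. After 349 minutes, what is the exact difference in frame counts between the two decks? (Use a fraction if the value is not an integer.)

1256400/1001 frames

349 min = 20940 s.
A emits 60000/1001 × 20940 = 1256400000/1001 frames; B emits 60 × 20940 = 1256400.
Difference = 1256400/1001 frames (≈ 1255.1449); B is ahead of A.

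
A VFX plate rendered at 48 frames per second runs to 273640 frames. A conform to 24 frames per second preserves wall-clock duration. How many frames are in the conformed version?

136820 frames

Target frames = source frames × (target rate / source rate) = 273640 × (24)/(48) = 273640 × 1/2 = 136820.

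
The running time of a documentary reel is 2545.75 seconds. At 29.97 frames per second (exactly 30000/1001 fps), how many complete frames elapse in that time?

76296 frames

Frames = 2545.75 × 30000/1001 = 76372500/1001 ≈ 76296.2038.
Complete frames: 76296.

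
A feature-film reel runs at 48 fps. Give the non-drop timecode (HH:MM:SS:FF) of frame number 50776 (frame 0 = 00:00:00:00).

00:17:37:40

50776 ÷ 48 = 1057 full seconds, remainder 40 frames.
1057 s = 0 h 17 min 37 s.
Timecode: 00:17:37:40.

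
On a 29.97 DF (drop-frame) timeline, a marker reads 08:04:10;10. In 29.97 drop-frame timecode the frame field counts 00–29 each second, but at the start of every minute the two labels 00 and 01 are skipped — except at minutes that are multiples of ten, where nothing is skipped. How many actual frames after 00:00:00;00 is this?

Complete 10-minute blocks: 48, each 17982 frames → 863136.
Remaining 4 whole minutes in the current block: 1800 + 3 × 1798 = 7194 frames.
Within the current minute: 10 × 30 + 10 − 2 = 308 (labels ;00/;01 skipped at this minute). Total = 863136 + 7194 + 308 = 870638.

870638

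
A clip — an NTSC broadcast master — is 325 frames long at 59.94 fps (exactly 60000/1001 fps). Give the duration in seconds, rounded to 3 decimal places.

5.422 seconds

Running time = 325 × 1001/60000 = 13013/2400 s ≈ 5.422 s.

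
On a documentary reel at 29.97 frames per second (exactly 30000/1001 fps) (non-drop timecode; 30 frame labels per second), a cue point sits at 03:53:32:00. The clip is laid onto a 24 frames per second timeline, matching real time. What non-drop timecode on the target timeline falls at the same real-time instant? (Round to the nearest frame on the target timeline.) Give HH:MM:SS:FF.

03:53:46:00

Source frame index: (3×3600 + 53×60 + 32) × 30 + 0 = 420360.
Real time: 420360 / (30000/1001) = 3506503/250 s.
Target frame: (3506503/250) × (24) = 42078036/125 ≈ 336624.288 → 336624.
At 24 labels/s: frame 336624 → 03:53:46:00.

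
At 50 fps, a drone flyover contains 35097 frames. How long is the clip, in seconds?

701.94 seconds

Running time = 35097 / (50) = 701.94 s.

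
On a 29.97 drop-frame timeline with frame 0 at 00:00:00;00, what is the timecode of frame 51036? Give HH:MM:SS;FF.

Ten DF minutes hold 17982 frames, so frame 51036 lies in block 2 (frames 35964–53945) with 15072 frames into that block.
The block's first minute is 1800 frames and the rest 1798 each; 15072 frames reaches minute 8, so 2 × 18 + 8 × 2 = 52 labels have been skipped so far.
Adding those back, label number 51036 + 52 = 51088 at 30 labels/s is 1702 s + 28 f = 0 h 28 min 22 s frame 28, i.e. 00:28:22;28.

00:28:22;28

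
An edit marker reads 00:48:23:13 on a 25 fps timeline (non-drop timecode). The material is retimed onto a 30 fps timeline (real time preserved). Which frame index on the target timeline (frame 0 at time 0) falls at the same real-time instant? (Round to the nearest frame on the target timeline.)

frame 87106

Source frame index: (0×3600 + 48×60 + 23) × 25 + 13 = 72588.
Real time: 72588 / (25) = 72588/25 s.
Target frame: (72588/25) × (30) = 435528/5 ≈ 87105.600 → 87106.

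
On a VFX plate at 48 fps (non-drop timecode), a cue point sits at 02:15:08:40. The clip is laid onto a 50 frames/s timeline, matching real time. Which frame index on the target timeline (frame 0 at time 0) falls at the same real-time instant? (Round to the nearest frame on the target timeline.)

Source frame index: (2×3600 + 15×60 + 8) × 48 + 40 = 389224.
Real time: 389224 / (48) = 48653/6 s.
Target frame: (48653/6) × (50) = 1216325/3 ≈ 405441.667 → 405442.

frame 405442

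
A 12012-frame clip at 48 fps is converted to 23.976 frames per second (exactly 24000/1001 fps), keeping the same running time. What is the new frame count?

6000 frames

Target frames = source frames × (target rate / source rate) = 12012 × (24000/1001)/(48) = 12012 × 500/1001 = 6000.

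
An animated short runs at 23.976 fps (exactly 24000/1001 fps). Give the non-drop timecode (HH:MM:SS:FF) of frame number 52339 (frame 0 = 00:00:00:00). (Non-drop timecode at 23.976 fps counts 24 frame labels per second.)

52339 ÷ 24 = 2180 full seconds, remainder 19 frames.
2180 s = 0 h 36 min 20 s.
Timecode: 00:36:20:19.

00:36:20:19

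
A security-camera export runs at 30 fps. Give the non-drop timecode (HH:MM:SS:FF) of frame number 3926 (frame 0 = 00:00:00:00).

00:02:10:26

3926 ÷ 30 = 130 full seconds, remainder 26 frames.
130 s = 0 h 2 min 10 s.
Timecode: 00:02:10:26.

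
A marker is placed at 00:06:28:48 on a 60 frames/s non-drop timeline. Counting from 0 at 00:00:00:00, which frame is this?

23328

Total seconds to the label: (0 × 3600 + 6 × 60 + 28) = 388.
Frame index = 388 × 60 + 48 = 23328.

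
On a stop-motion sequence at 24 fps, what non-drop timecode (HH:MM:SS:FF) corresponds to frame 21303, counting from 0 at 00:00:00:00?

00:14:47:15

21303 ÷ 24 = 887 full seconds, remainder 15 frames.
887 s = 0 h 14 min 47 s.
Timecode: 00:14:47:15.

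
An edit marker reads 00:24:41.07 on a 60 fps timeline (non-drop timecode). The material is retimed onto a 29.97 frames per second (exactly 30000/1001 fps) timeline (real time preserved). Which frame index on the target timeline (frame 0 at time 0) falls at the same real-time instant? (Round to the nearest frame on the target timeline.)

frame 44389

Source frame index: (0×3600 + 24×60 + 41) × 60 + 7 = 88867.
Real time: 88867 / (60) = 88867/60 s.
Target frame: (88867/60) × (30000/1001) = 44433500/1001 ≈ 44389.111 → 44389.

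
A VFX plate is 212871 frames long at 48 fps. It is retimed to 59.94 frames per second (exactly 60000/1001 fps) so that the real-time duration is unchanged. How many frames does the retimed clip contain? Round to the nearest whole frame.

265823 frames

Frames at target rate = 212871 × (60000/1001) / (48) = 266088750/1001 ≈ 265822.927.
Nearest whole frame: 265823.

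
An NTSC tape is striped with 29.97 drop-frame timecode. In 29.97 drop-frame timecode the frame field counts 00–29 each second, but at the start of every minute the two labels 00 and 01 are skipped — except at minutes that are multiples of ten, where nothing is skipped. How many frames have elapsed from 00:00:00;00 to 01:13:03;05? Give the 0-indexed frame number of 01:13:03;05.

Complete 10-minute blocks: 7, each 17982 frames → 125874.
Remaining 3 whole minutes in the current block: 1800 + 2 × 1798 = 5396 frames.
Within the current minute: 3 × 30 + 5 − 2 = 93 (labels ;00/;01 skipped at this minute). Total = 125874 + 5396 + 93 = 131363.

131363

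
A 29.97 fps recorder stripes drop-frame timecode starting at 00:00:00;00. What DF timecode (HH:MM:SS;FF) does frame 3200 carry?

Ten DF minutes hold 17982 frames, so frame 3200 lies in block 0 (frames 0–17981) with 3200 frames into that block.
The block's first minute is 1800 frames and the rest 1798 each; 3200 frames reaches minute 1, so 0 × 18 + 1 × 2 = 2 labels have been skipped so far.
Adding those back, label number 3200 + 2 = 3202 at 30 labels/s is 106 s + 22 f = 0 h 1 min 46 s frame 22, i.e. 00:01:46;22.

00:01:46;22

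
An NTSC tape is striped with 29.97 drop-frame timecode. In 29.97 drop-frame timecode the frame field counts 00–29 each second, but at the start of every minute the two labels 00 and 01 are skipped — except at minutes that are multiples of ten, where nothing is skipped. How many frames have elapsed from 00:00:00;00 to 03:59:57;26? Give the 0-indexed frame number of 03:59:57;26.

431504

Complete 10-minute blocks: 23, each 17982 frames → 413586.
Remaining 9 whole minutes in the current block: 1800 + 8 × 1798 = 16184 frames.
Within the current minute: 57 × 30 + 26 − 2 = 1734 (labels ;00/;01 skipped at this minute). Total = 413586 + 16184 + 1734 = 431504.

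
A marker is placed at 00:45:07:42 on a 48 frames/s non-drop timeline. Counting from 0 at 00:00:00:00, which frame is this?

frame 129978

Total seconds to the label: (0 × 3600 + 45 × 60 + 7) = 2707.
Frame index = 2707 × 48 + 42 = 129978.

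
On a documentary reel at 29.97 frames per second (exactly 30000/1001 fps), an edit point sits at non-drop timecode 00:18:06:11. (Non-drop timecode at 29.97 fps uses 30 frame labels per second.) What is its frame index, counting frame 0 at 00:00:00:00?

Total seconds to the label: (0 × 3600 + 18 × 60 + 6) = 1086.
Frame index = 1086 × 30 + 11 = 32591.

32591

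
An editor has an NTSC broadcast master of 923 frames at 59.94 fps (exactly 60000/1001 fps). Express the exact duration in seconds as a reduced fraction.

Running time = 923 ÷ (60000/1001) = 923 × 1001/60000 = 923923/60000 s.

923923/60000 seconds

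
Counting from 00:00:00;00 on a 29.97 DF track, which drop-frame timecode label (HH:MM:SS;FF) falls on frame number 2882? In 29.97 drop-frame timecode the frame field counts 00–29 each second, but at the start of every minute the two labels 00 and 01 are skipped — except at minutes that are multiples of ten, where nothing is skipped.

Each 10-minute DF block holds 10 × 60 × 30 − 9 × 2 = 17982 frames. 2882 ÷ 17982 → 0 full blocks, remainder 2882.
Within the partial block the first minute is 1800 frames and each further minute 1798, so 1 further minute boundary passed. Total skipped labels = 18 × 0 + 2 × 1 = 2.
Non-drop label index = 2882 + 2 = 2884; at 30 labels/s that is 00:01:36:04, i.e. DF 00:01:36;04.

00:01:36;04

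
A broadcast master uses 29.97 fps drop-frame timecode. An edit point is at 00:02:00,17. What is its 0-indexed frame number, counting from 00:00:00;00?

As if non-drop at 30 labels/s: (0 × 3600 + 2 × 60 + 0) × 30 + 17 = 3617.
Minute boundaries passed: 2; those not divisible by 10: 2 − 0 = 2; dropped labels = 2 × 2 = 4.
Actual frame index = 3617 − 4 = 3613.

3613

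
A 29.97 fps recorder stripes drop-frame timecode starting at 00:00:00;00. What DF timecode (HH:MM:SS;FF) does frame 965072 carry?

Ten DF minutes hold 17982 frames, so frame 965072 lies in block 53 (frames 953046–971027) with 12026 frames into that block.
The block's first minute is 1800 frames and the rest 1798 each; 12026 frames reaches minute 6, so 53 × 18 + 6 × 2 = 966 labels have been skipped so far.
Adding those back, label number 965072 + 966 = 966038 at 30 labels/s is 32201 s + 8 f = 8 h 56 min 41 s frame 8, i.e. 08:56:41;08.

08:56:41;08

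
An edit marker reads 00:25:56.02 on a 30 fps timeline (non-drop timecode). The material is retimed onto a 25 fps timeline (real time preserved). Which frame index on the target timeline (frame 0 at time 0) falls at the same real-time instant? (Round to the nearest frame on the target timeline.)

Source frame index: (0×3600 + 25×60 + 56) × 30 + 2 = 46682.
Real time: 46682 / (30) = 23341/15 s.
Target frame: (23341/15) × (25) = 116705/3 ≈ 38901.667 → 38902.

frame 38902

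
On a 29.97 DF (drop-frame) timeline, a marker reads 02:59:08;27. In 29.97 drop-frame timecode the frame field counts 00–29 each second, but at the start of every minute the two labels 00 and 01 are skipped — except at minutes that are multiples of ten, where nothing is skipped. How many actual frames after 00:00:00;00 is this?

322143

Complete 10-minute blocks: 17, each 17982 frames → 305694.
Remaining 9 whole minutes in the current block: 1800 + 8 × 1798 = 16184 frames.
Within the current minute: 8 × 30 + 27 − 2 = 265 (labels ;00/;01 skipped at this minute). Total = 305694 + 16184 + 265 = 322143.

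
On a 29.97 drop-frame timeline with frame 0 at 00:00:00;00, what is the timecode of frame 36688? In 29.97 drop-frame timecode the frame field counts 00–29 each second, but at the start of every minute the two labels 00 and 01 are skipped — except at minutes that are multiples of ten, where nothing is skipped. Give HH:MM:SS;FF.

00:20:24;04

Ten DF minutes hold 17982 frames, so frame 36688 lies in block 2 (frames 35964–53945) with 724 frames into that block.
The block's first minute is 1800 frames and the rest 1798 each; 724 frames reaches minute 0, so 2 × 18 + 0 × 2 = 36 labels have been skipped so far.
Adding those back, label number 36688 + 36 = 36724 at 30 labels/s is 1224 s + 4 f = 0 h 20 min 24 s frame 4, i.e. 00:20:24;04.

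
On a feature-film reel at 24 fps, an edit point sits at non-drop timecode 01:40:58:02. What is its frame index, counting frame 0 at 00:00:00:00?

Total seconds to the label: (1 × 3600 + 40 × 60 + 58) = 6058.
Frame index = 6058 × 24 + 2 = 145394.

frame 145394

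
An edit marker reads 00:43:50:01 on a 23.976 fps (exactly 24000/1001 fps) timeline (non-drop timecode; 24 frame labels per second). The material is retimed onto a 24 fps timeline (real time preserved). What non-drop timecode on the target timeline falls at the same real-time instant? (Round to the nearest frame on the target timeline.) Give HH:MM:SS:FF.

Source frame index: (0×3600 + 43×60 + 50) × 24 + 1 = 63121.
Real time: 63121 / (24000/1001) = 63184121/24000 s.
Target frame: (63184121/24000) × (24) = 63184121/1000 ≈ 63184.121 → 63184.
At 24 labels/s: frame 63184 → 00:43:52:16.

00:43:52:16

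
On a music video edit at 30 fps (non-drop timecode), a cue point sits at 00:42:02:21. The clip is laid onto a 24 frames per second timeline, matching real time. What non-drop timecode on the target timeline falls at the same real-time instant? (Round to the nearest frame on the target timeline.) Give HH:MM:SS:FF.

00:42:02:17

Source frame index: (0×3600 + 42×60 + 2) × 30 + 21 = 75681.
Real time: 75681 / (30) = 25227/10 s.
Target frame: (25227/10) × (24) = 302724/5 ≈ 60544.800 → 60545.
At 24 labels/s: frame 60545 → 00:42:02:17.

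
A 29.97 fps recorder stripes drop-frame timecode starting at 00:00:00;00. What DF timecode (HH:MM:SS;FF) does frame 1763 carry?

Each 10-minute DF block holds 10 × 60 × 30 − 9 × 2 = 17982 frames. 1763 ÷ 17982 → 0 full blocks, remainder 1763.
Within the partial block the first minute is 1800 frames and each further minute 1798, so 0 further minute boundaries passed. Total skipped labels = 18 × 0 + 2 × 0 = 0.
Non-drop label index = 1763 + 0 = 1763; at 30 labels/s that is 00:00:58:23, i.e. DF 00:00:58;23.

00:00:58;23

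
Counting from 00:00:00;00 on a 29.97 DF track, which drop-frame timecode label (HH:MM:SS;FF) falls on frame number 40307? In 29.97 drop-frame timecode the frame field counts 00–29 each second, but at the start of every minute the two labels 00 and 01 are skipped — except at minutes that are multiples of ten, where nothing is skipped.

Ten DF minutes hold 17982 frames, so frame 40307 lies in block 2 (frames 35964–53945) with 4343 frames into that block.
The block's first minute is 1800 frames and the rest 1798 each; 4343 frames reaches minute 2, so 2 × 18 + 2 × 2 = 40 labels have been skipped so far.
Adding those back, label number 40307 + 40 = 40347 at 30 labels/s is 1344 s + 27 f = 0 h 22 min 24 s frame 27, i.e. 00:22:24;27.

00:22:24;27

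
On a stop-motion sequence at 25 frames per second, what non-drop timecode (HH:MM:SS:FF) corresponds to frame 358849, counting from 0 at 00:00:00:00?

358849 ÷ 25 = 14353 full seconds, remainder 24 frames.
14353 s = 3 h 59 min 13 s.
Timecode: 03:59:13:24.

03:59:13:24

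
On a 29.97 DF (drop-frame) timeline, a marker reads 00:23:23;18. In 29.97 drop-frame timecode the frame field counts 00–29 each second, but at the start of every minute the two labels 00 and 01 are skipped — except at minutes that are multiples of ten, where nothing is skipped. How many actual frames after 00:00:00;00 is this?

42066

As if non-drop at 30 labels/s: (0 × 3600 + 23 × 60 + 23) × 30 + 18 = 42108.
Minute boundaries passed: 23; those not divisible by 10: 23 − 2 = 21; dropped labels = 2 × 21 = 42.
Actual frame index = 42108 − 42 = 42066.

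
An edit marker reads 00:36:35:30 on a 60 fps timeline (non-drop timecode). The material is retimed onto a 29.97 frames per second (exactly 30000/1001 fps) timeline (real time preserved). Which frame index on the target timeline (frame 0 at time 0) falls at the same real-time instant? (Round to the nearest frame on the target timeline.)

Source frame index: (0×3600 + 36×60 + 35) × 60 + 30 = 131730.
Real time: 131730 / (60) = 4391/2 s.
Target frame: (4391/2) × (30000/1001) = 65865000/1001 ≈ 65799.201 → 65799.

frame 65799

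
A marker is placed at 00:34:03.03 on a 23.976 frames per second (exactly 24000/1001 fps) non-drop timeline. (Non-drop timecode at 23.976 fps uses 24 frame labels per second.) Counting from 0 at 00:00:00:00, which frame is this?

49035

Total seconds to the label: (0 × 3600 + 34 × 60 + 3) = 2043.
Frame index = 2043 × 24 + 3 = 49035.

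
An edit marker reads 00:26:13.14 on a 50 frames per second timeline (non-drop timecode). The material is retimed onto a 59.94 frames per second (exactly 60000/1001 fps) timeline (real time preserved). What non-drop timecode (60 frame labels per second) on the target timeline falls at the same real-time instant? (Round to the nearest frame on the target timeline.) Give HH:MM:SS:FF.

Source frame index: (0×3600 + 26×60 + 13) × 50 + 14 = 78664.
Real time: 78664 / (50) = 39332/25 s.
Target frame: (39332/25) × (60000/1001) = 94396800/1001 ≈ 94302.498 → 94302.
At 60 labels/s: frame 94302 → 00:26:11:42.

00:26:11:42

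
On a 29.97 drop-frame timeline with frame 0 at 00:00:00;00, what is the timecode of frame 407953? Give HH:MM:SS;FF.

03:46:52;01

Each 10-minute DF block holds 10 × 60 × 30 − 9 × 2 = 17982 frames. 407953 ÷ 17982 → 22 full blocks, remainder 12349.
Within the partial block the first minute is 1800 frames and each further minute 1798, so 6 further minute boundaries passed. Total skipped labels = 18 × 22 + 2 × 6 = 408.
Non-drop label index = 407953 + 408 = 408361; at 30 labels/s that is 03:46:52:01, i.e. DF 03:46:52;01.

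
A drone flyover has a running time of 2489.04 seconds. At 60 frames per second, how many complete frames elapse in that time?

Frames = 2489.04 × 60 = 746712/5 ≈ 149342.4000.
Complete frames: 149342.

149342 frames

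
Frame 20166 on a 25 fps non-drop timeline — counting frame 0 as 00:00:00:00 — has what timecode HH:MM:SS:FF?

20166 ÷ 25 = 806 full seconds, remainder 16 frames.
806 s = 0 h 13 min 26 s.
Timecode: 00:13:26:16.

00:13:26:16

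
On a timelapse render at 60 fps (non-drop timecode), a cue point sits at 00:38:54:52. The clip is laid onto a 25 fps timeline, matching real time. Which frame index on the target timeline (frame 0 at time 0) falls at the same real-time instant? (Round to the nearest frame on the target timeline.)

Source frame index: (0×3600 + 38×60 + 54) × 60 + 52 = 140092.
Real time: 140092 / (60) = 35023/15 s.
Target frame: (35023/15) × (25) = 175115/3 ≈ 58371.667 → 58372.

frame 58372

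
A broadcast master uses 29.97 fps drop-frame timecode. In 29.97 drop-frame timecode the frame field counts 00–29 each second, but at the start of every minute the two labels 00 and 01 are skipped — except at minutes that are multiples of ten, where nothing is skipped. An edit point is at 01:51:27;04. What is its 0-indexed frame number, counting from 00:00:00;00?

Complete 10-minute blocks: 11, each 17982 frames → 197802.
Remaining 1 whole minute in the current block: 1800 + 0 × 1798 = 1800 frames.
Within the current minute: 27 × 30 + 4 − 2 = 812 (labels ;00/;01 skipped at this minute). Total = 197802 + 1800 + 812 = 200414.

200414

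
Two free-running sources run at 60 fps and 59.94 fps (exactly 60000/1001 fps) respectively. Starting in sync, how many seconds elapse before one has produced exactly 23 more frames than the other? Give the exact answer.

The gap grows by |60000/1001 − 60| = 60/1001 frames per second.
Time for a 23-frame gap: 23 ÷ (60/1001) = 23023/60 s.

23023/60 seconds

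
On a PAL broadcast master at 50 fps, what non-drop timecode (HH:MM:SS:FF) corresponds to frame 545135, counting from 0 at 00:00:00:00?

03:01:42:35

545135 ÷ 50 = 10902 full seconds, remainder 35 frames.
10902 s = 3 h 1 min 42 s.
Timecode: 03:01:42:35.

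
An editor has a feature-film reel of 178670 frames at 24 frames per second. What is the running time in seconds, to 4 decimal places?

7444.5833 seconds

Running time = 178670 × 1/24 = 89335/12 s ≈ 7444.5833 s.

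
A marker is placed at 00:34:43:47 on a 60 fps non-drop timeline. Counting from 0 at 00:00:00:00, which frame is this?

frame 125027

Total seconds to the label: (0 × 3600 + 34 × 60 + 43) = 2083.
Frame index = 2083 × 60 + 47 = 125027.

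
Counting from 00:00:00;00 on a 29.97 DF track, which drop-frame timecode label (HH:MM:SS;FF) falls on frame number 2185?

Each 10-minute DF block holds 10 × 60 × 30 − 9 × 2 = 17982 frames. 2185 ÷ 17982 → 0 full blocks, remainder 2185.
Within the partial block the first minute is 1800 frames and each further minute 1798, so 1 further minute boundary passed. Total skipped labels = 18 × 0 + 2 × 1 = 2.
Non-drop label index = 2185 + 2 = 2187; at 30 labels/s that is 00:01:12:27, i.e. DF 00:01:12;27.

00:01:12;27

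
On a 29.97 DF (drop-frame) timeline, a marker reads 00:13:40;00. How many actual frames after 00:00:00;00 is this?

24576

As if non-drop at 30 labels/s: (0 × 3600 + 13 × 60 + 40) × 30 + 0 = 24600.
Minute boundaries passed: 13; those not divisible by 10: 13 − 1 = 12; dropped labels = 2 × 12 = 24.
Actual frame index = 24600 − 24 = 24576.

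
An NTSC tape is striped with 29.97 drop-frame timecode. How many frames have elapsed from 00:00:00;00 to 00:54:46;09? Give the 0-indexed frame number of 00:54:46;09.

98491

Complete 10-minute blocks: 5, each 17982 frames → 89910.
Remaining 4 whole minutes in the current block: 1800 + 3 × 1798 = 7194 frames.
Within the current minute: 46 × 30 + 9 − 2 = 1387 (labels ;00/;01 skipped at this minute). Total = 89910 + 7194 + 1387 = 98491.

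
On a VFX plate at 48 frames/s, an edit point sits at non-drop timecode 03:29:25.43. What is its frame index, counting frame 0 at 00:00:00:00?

Total seconds to the label: (3 × 3600 + 29 × 60 + 25) = 12565.
Frame index = 12565 × 48 + 43 = 603163.

frame 603163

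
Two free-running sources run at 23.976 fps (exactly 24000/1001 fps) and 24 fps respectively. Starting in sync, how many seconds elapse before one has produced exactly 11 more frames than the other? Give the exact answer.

11011/24 seconds

The gap grows by |24 − 24000/1001| = 24/1001 frames per second.
Time for a 11-frame gap: 11 ÷ (24/1001) = 11011/24 s.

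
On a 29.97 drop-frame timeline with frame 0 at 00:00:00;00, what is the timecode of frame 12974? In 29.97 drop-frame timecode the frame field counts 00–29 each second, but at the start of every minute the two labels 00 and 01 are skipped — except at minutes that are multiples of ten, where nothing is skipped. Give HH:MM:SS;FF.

Ten DF minutes hold 17982 frames, so frame 12974 lies in block 0 (frames 0–17981) with 12974 frames into that block.
The block's first minute is 1800 frames and the rest 1798 each; 12974 frames reaches minute 7, so 0 × 18 + 7 × 2 = 14 labels have been skipped so far.
Adding those back, label number 12974 + 14 = 12988 at 30 labels/s is 432 s + 28 f = 0 h 7 min 12 s frame 28, i.e. 00:07:12;28.

00:07:12;28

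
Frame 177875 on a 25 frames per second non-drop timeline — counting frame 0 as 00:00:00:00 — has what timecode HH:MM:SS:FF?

177875 ÷ 25 = 7115 full seconds, remainder 0 frames.
7115 s = 1 h 58 min 35 s.
Timecode: 01:58:35:00.

01:58:35:00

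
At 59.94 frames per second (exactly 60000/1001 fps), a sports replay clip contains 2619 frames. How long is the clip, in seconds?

Running time = 2619 / (60000/1001) = 43.69365 s.

43.69365 seconds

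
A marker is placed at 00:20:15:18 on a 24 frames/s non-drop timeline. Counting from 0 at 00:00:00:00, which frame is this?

Total seconds to the label: (0 × 3600 + 20 × 60 + 15) = 1215.
Frame index = 1215 × 24 + 18 = 29178.

frame 29178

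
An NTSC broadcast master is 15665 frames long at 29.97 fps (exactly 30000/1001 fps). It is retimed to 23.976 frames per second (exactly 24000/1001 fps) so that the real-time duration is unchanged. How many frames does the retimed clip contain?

12532 frames

Target frames = source frames × (target rate / source rate) = 15665 × (24000/1001)/(30000/1001) = 15665 × 4/5 = 12532.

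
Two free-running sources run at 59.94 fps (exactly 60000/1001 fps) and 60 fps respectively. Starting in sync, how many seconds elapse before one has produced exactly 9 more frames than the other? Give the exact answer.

150.15 seconds

The gap grows by |60 − 60000/1001| = 60/1001 frames per second.
Time for a 9-frame gap: 9 ÷ (60/1001) = 150.15 s.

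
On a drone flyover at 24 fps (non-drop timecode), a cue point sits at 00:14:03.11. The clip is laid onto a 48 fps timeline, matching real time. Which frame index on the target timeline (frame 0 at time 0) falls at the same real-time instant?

frame 40486

Source frame index: (0×3600 + 14×60 + 3) × 24 + 11 = 20243.
Real time: 20243 / (24) = 20243/24 s.
Target frame: (20243/24) × (48) = 40486.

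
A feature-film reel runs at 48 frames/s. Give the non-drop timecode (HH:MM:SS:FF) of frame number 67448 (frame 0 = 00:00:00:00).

67448 ÷ 48 = 1405 full seconds, remainder 8 frames.
1405 s = 0 h 23 min 25 s.
Timecode: 00:23:25:08.

00:23:25:08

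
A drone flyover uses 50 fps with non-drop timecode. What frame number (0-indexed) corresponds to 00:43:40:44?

131044

Total seconds to the label: (0 × 3600 + 43 × 60 + 40) = 2620.
Frame index = 2620 × 50 + 44 = 131044.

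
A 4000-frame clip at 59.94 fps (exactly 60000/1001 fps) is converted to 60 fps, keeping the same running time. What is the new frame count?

Target frames = source frames × (target rate / source rate) = 4000 × (60)/(60000/1001) = 4000 × 1001/1000 = 4004.

4004 frames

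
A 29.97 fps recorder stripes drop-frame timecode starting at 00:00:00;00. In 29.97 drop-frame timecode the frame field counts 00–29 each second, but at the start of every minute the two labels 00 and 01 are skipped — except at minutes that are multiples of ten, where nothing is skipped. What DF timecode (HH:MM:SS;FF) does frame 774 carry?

00:00:25;24

Each 10-minute DF block holds 10 × 60 × 30 − 9 × 2 = 17982 frames. 774 ÷ 17982 → 0 full blocks, remainder 774.
Within the partial block the first minute is 1800 frames and each further minute 1798, so 0 further minute boundaries passed. Total skipped labels = 18 × 0 + 2 × 0 = 0.
Non-drop label index = 774 + 0 = 774; at 30 labels/s that is 00:00:25:24, i.e. DF 00:00:25;24.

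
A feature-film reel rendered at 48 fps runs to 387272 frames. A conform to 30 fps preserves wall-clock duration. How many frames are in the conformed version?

242045 frames

Target frames = source frames × (target rate / source rate) = 387272 × (30)/(48) = 387272 × 5/8 = 242045.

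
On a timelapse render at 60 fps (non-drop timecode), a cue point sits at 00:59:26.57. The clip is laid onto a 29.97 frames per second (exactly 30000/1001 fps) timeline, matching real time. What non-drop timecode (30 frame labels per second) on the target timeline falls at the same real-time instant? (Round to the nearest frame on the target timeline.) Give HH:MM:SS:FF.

Source frame index: (0×3600 + 59×60 + 26) × 60 + 57 = 214017.
Real time: 214017 / (60) = 71339/20 s.
Target frame: (71339/20) × (30000/1001) = 107008500/1001 ≈ 106901.598 → 106902.
At 30 labels/s: frame 106902 → 00:59:23:12.

00:59:23:12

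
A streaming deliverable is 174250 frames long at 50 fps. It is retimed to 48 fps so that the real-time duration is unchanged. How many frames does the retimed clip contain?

Target frames = source frames × (target rate / source rate) = 174250 × (48)/(50) = 174250 × 24/25 = 167280.

167280 frames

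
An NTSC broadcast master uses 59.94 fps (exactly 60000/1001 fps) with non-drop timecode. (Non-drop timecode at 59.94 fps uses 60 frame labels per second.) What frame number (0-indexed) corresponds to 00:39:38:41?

frame 142721

Total seconds to the label: (0 × 3600 + 39 × 60 + 38) = 2378.
Frame index = 2378 × 60 + 41 = 142721.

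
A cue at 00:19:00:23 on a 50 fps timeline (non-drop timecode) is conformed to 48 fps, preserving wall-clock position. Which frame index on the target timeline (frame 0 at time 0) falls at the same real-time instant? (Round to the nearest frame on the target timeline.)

Source frame index: (0×3600 + 19×60 + 0) × 50 + 23 = 57023.
Real time: 57023 / (50) = 57023/50 s.
Target frame: (57023/50) × (48) = 1368552/25 ≈ 54742.080 → 54742.

frame 54742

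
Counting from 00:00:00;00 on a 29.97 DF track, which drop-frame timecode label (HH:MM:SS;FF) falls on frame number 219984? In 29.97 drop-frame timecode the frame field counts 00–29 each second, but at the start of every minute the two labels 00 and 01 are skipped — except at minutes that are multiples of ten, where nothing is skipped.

Ten DF minutes hold 17982 frames, so frame 219984 lies in block 12 (frames 215784–233765) with 4200 frames into that block.
The block's first minute is 1800 frames and the rest 1798 each; 4200 frames reaches minute 2, so 12 × 18 + 2 × 2 = 220 labels have been skipped so far.
Adding those back, label number 219984 + 220 = 220204 at 30 labels/s is 7340 s + 4 f = 2 h 2 min 20 s frame 4, i.e. 02:02:20;04.

02:02:20;04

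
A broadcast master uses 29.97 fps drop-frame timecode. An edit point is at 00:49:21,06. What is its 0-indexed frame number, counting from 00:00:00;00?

88746

Complete 10-minute blocks: 4, each 17982 frames → 71928.
Remaining 9 whole minutes in the current block: 1800 + 8 × 1798 = 16184 frames.
Within the current minute: 21 × 30 + 6 − 2 = 634 (labels ;00/;01 skipped at this minute). Total = 71928 + 16184 + 634 = 88746.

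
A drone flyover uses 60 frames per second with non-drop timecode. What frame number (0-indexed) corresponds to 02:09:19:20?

Total seconds to the label: (2 × 3600 + 9 × 60 + 19) = 7759.
Frame index = 7759 × 60 + 20 = 465560.

465560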